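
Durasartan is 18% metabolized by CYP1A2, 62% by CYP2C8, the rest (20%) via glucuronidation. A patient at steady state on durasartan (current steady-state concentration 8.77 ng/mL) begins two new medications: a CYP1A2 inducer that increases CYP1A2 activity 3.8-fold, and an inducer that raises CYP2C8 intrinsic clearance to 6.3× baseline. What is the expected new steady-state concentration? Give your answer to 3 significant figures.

CYP1A2: 0.18 × 3.8 = 0.684
CYP2C8: 0.62 × 6.3 = 3.906
Other: 0.2 (unchanged)
CL_new/CL_old = 0.684 + 3.906 + 0.2 = 4.79.
Steady-state concentration ∝ 1/CL: new value = 8.77 / 4.79 = 1.83 ng/mL.

1.83 ng/mL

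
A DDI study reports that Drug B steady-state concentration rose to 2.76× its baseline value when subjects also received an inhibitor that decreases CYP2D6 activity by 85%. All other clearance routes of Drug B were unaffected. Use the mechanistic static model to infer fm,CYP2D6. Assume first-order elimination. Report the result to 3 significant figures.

CL'/CL = 1 / 2.76 = 0.3623
0.15·fm + (1 − fm) = 0.3623
fm = (0.3623 − 1) / (0.15 − 1) = 0.750

0.750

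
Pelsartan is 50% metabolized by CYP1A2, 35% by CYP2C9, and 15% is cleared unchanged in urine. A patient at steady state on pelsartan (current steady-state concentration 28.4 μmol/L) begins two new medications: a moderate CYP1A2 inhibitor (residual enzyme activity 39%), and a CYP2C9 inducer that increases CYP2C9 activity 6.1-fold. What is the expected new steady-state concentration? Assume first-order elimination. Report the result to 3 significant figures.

CYP1A2: 0.5 × 0.39 = 0.195
CYP2C9: 0.35 × 6.1 = 2.135
Other: 0.15 (unchanged)
Relative clearance = 0.195 + 2.135 + 0.15 = 2.48.
Steady-state concentration ∝ 1/CL: new value = 28.4 / 2.48 = 11.5 μmol/L.

11.5 μmol/L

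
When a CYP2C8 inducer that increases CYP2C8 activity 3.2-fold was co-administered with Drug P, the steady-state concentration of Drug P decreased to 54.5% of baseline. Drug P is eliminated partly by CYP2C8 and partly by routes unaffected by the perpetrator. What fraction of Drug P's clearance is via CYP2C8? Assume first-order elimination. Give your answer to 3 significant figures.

0.379

CL'/CL = 1 / 0.545 = 1.835
3.2·fm + (1 − fm) = 1.835
fm = (1.835 − 1) / (3.2 − 1) = 0.379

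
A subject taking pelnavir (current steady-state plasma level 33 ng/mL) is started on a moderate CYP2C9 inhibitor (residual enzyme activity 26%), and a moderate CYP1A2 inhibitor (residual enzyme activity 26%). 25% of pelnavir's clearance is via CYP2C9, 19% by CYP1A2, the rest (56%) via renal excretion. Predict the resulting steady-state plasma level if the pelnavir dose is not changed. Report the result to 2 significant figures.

The CYP2C9 pathway (25% of clearance) falls to 0.26× activity: 0.25 × 0.26 = 0.065.
The CYP1A2 pathway (19% of clearance) drops to 0.26× activity: 0.19 × 0.26 = 0.0494.
The remaining 56% of clearance is unaffected.
Relative clearance = 0.065 + 0.0494 + 0.56 = 0.6744.
New steady-state plasma level = 33 / 0.6744 = 49 ng/mL (concentration scales inversely with clearance).

49 ng/mL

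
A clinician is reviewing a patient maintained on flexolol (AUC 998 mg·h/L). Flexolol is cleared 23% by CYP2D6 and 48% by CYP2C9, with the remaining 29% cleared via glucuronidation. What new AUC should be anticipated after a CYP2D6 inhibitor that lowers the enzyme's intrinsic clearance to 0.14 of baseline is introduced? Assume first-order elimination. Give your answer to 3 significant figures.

The CYP2D6 pathway (23% of clearance) falls to 0.14× activity: 0.23 × 0.14 = 0.0322.
CYP2C9 (48%) and the residual 29% are unaffected.
Relative clearance = 0.0322 + 0.48 + 0.29 = 0.8022.
With dosing unchanged, AUC scales as 1/CL: 998 / 0.8022 = 1.24 × 10³ mg·h/L.

1.24 × 10³ mg·h/L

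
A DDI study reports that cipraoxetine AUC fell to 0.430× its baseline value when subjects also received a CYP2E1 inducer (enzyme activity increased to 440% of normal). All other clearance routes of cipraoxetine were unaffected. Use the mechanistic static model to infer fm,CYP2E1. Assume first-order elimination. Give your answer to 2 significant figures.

Let x = fm,CYP2E1. Because AUC ∝ 1/CL, relative clearance rose to 1/0.430 = 2.326.
Setting x·4.4 + (1 − x) = 2.326 and solving: x = (2.326 − 1)/(4.4 − 1) = 0.39.

0.39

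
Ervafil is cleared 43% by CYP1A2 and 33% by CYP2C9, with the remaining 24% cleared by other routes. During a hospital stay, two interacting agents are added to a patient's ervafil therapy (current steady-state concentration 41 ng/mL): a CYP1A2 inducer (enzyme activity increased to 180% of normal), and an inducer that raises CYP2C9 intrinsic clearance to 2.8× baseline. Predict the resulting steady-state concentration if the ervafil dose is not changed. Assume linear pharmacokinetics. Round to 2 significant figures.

21 ng/mL

The CYP1A2 pathway (43% of clearance) increases to 1.8× activity: 0.43 × 1.8 = 0.774.
The CYP2C9 pathway (33% of clearance) rises to 2.8× activity: 0.33 × 2.8 = 0.924.
Non-CYP routes (24%) are unchanged.
CL_new/CL_old = 0.774 + 0.924 + 0.24 = 1.938.
New steady-state concentration = 41 / 1.938 = 21 ng/mL (concentration scales inversely with clearance).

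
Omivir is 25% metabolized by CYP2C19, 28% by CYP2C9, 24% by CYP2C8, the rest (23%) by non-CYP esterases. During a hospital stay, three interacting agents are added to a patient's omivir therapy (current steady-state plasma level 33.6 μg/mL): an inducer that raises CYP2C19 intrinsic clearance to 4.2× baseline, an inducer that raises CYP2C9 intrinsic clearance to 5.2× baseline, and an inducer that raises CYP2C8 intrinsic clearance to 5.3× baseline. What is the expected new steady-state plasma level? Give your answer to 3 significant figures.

8.38 μg/mL

The CYP2C19 pathway (25% of clearance) increases to 4.2× activity: 0.25 × 4.2 = 1.05.
The CYP2C9 pathway (28% of clearance) rises to 5.2× activity: 0.28 × 5.2 = 1.456.
The CYP2C8 pathway (24% of clearance) increases to 5.3× activity: 0.24 × 5.3 = 1.272.
The remaining 23% of clearance is unaffected.
New clearance relative to baseline: 1.05 + 1.456 + 1.272 + 0.23 = 4.008.
New steady-state plasma level = 33.6 / 4.008 = 8.38 μg/mL (concentration scales inversely with clearance).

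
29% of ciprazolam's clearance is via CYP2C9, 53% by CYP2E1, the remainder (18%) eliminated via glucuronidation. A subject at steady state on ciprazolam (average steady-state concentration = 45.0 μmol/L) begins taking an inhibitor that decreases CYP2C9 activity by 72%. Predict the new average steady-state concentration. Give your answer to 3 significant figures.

The CYP2C9 pathway (29% of clearance) is reduced to 0.28× activity: 0.29 × 0.28 = 0.0812.
CYP2E1 (53%) and the residual 18% are unaffected.
CL_new/CL_old = 0.0812 + 0.53 + 0.18 = 0.7912.
Average steady-state concentration ∝ 1/CL, so new value = 45.0 / 0.7912 = 56.9 μmol/L.

56.9 μmol/L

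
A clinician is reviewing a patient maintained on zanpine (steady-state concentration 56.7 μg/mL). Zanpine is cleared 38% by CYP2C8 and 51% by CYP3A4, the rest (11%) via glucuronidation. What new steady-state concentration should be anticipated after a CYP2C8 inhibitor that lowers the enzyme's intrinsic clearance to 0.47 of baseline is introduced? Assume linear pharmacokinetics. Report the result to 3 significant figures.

71.0 μg/mL

CYP2C8: 0.38 × 0.47 = 0.1786
CYP3A4: 0.51 (unchanged)
Other: 0.11 (unchanged)
CL_new/CL_old = 0.1786 + 0.51 + 0.11 = 0.7986.
Steady-state concentration ∝ 1/CL, so new value = 56.7 / 0.7986 = 71.0 μg/mL.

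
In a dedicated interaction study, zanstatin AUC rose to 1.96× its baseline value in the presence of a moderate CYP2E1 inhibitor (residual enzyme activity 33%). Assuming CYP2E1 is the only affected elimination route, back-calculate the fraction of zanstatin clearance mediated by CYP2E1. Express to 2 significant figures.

0.73

Write x for the fraction cleared via CYP2E1. The observed AUC change means clearance fell to 1/1.96 = 0.5102 of baseline.
Only the CYP2E1 route changed, so 0.5102 = x·0.33 + (1 − x), giving x = 0.73.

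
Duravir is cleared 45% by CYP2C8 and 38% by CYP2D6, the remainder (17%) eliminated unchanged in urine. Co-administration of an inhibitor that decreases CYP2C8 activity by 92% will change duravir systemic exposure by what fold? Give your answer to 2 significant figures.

CYP2C8: 0.45 × 0.08 = 0.036
CYP2D6: 0.38 (unchanged)
Other: 0.17 (unchanged)
CL_new/CL_old = 0.036 + 0.38 + 0.17 = 0.586.
Systemic exposure ratio = CL_old/CL_new = 1 / 0.586 = 1.7.

1.7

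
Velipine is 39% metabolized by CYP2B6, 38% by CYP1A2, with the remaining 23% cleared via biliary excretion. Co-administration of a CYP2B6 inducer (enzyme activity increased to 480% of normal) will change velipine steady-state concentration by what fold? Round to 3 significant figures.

0.403

The CYP2B6 pathway (39% of clearance) rises to 4.8× activity: 0.39 × 4.8 = 1.872.
CYP1A2 (38%) and the residual 23% are unaffected.
New clearance relative to baseline: 1.872 + 0.38 + 0.23 = 2.482.
Since steady-state concentration ∝ 1/CL, the ratio is 1 / 2.482 = 0.403.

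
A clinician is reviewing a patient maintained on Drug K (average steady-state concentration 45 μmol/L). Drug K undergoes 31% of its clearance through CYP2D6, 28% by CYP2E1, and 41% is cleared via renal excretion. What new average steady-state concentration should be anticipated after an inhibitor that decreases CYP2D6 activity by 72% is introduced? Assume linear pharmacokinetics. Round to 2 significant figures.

58 μmol/L

CYP2D6: 0.31 × 0.28 = 0.0868
CYP2E1: 0.28 (unchanged)
Other: 0.41 (unchanged)
Relative clearance = 0.0868 + 0.28 + 0.41 = 0.7768.
With dosing unchanged, average steady-state concentration scales as 1/CL: 45 / 0.7768 = 58 μmol/L.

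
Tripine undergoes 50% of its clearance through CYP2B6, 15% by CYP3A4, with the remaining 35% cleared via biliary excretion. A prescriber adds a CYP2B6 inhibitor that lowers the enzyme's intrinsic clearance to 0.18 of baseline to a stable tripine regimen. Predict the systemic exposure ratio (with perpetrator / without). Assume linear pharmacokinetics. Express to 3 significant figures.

1.69

CYP2B6: 0.5 × 0.18 = 0.09
CYP3A4: 0.15 (unchanged)
Other: 0.35 (unchanged)
CL_new/CL_old = 0.09 + 0.15 + 0.35 = 0.59.
Systemic exposure ratio = CL_old/CL_new = 1 / 0.59 = 1.69.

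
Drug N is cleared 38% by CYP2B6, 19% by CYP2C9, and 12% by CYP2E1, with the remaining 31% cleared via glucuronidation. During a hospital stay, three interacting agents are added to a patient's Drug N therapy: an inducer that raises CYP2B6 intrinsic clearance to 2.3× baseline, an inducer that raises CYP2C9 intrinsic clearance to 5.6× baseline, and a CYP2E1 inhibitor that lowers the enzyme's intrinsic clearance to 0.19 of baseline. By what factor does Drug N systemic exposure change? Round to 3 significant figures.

The CYP2B6 pathway (38% of clearance) increases to 2.3× activity: 0.38 × 2.3 = 0.874.
The CYP2C9 pathway (19% of clearance) is boosted to 5.6× activity: 0.19 × 5.6 = 1.064.
The CYP2E1 pathway (12% of clearance) drops to 0.19× activity: 0.12 × 0.19 = 0.0228.
Non-CYP routes (31%) are unchanged.
Relative clearance = 0.874 + 1.064 + 0.0228 + 0.31 = 2.2708.
Systemic exposure ∝ 1/CL: fold-change = 1 / 2.2708 = 0.440.

0.440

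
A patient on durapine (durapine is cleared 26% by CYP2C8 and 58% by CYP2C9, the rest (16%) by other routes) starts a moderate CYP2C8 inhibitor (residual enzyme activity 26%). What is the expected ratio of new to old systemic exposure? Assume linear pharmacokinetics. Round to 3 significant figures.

1.24

CYP2C8: 0.26 × 0.26 = 0.0676
CYP2C9: 0.58 (unchanged)
Other: 0.16 (unchanged)
New clearance relative to baseline: 0.0676 + 0.58 + 0.16 = 0.8076.
Since systemic exposure ∝ 1/CL, the ratio is 1 / 0.8076 = 1.24.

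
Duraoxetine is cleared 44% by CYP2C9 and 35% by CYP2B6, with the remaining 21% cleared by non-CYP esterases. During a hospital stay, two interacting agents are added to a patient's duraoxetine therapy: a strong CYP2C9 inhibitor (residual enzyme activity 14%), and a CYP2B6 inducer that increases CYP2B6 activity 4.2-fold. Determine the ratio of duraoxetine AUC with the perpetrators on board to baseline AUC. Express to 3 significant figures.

CYP2C9: 0.44 × 0.14 = 0.0616
CYP2B6: 0.35 × 4.2 = 1.47
Other: 0.21 (unchanged)
CL_new/CL_old = 0.0616 + 1.47 + 0.21 = 1.7416.
Net AUC ratio = 1 / 1.7416 = 0.574.

0.574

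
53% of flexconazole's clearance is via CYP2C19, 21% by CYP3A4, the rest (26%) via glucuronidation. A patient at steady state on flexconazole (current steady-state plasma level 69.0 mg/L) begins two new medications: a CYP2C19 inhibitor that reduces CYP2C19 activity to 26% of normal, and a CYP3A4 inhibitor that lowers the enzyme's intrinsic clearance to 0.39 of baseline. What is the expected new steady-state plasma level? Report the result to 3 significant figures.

144 mg/L

The CYP2C19 pathway (53% of clearance) falls to 0.26× activity: 0.53 × 0.26 = 0.1378.
The CYP3A4 pathway (21% of clearance) drops to 0.39× activity: 0.21 × 0.39 = 0.0819.
The remaining 26% of clearance is unaffected.
Relative clearance = 0.1378 + 0.0819 + 0.26 = 0.4797.
New steady-state plasma level = 69.0 / 0.4797 = 144 mg/L (concentration scales inversely with clearance).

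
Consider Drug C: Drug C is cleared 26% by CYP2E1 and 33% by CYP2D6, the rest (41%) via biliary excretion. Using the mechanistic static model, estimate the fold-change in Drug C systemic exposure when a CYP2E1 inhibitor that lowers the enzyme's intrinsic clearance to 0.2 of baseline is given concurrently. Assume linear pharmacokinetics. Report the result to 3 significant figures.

1.26

The CYP2E1 pathway (26% of clearance) falls to 0.2× activity: 0.26 × 0.2 = 0.052.
CYP2D6 (33%) and the residual 41% are unaffected.
CL_new/CL_old = 0.052 + 0.33 + 0.41 = 0.792.
Systemic exposure is inversely proportional to clearance, so the fold-change is 1 / 0.792 = 1.26.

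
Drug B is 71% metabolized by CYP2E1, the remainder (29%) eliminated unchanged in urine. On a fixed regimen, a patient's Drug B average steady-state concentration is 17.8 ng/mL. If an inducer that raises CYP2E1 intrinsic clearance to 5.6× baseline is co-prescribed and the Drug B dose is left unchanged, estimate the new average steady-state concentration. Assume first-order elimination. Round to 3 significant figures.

The CYP2E1 pathway (71% of clearance) increases to 5.6× activity: 0.71 × 5.6 = 3.976.
The remaining 29% of clearance is unaffected.
New clearance relative to baseline: 3.976 + 0.29 = 4.266.
With dosing unchanged, average steady-state concentration scales as 1/CL: 17.8 / 4.266 = 4.17 ng/mL.

4.17 ng/mL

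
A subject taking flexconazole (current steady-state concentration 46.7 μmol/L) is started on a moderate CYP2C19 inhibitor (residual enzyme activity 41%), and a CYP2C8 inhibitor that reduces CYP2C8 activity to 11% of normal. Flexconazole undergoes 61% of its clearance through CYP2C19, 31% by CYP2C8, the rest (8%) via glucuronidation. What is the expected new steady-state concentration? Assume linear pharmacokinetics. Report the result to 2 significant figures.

The CYP2C19 pathway (61% of clearance) is reduced to 0.41× activity: 0.61 × 0.41 = 0.2501.
The CYP2C8 pathway (31% of clearance) is reduced to 0.11× activity: 0.31 × 0.11 = 0.0341.
Non-CYP routes (8%) are unchanged.
CL_new/CL_old = 0.2501 + 0.0341 + 0.08 = 0.3642.
Dividing the baseline by the relative clearance: 46.7 / 0.3642 = 1.3 × 10² μmol/L.

1.3 × 10² μmol/L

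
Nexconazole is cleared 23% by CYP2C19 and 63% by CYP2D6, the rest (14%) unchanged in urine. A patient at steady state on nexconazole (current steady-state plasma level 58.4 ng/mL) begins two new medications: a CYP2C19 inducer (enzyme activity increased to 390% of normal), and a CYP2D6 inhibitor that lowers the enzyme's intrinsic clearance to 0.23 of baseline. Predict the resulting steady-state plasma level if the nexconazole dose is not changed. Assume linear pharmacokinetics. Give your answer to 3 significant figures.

49.4 ng/mL

The CYP2C19 pathway (23% of clearance) rises to 3.9× activity: 0.23 × 3.9 = 0.897.
The CYP2D6 pathway (63% of clearance) drops to 0.23× activity: 0.63 × 0.23 = 0.1449.
The remaining 14% of clearance is unaffected.
New clearance relative to baseline: 0.897 + 0.1449 + 0.14 = 1.1819.
New steady-state plasma level = 58.4 / 1.1819 = 49.4 ng/mL (concentration scales inversely with clearance).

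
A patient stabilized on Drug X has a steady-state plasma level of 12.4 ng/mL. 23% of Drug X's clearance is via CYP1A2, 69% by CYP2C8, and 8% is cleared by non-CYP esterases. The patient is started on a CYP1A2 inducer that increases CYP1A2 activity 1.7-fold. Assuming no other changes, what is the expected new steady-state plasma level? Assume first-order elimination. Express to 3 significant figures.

10.7 ng/mL

The CYP1A2 pathway (23% of clearance) is boosted to 1.7× activity: 0.23 × 1.7 = 0.391.
CYP2C8 (69%) and the residual 8% are unaffected.
Relative clearance = 0.391 + 0.69 + 0.08 = 1.161.
Steady-state plasma level ∝ 1/CL, so new value = 12.4 / 1.161 = 10.7 ng/mL.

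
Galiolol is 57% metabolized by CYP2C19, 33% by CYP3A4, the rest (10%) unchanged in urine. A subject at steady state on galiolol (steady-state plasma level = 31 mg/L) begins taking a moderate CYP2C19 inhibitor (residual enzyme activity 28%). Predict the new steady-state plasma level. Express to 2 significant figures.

53 mg/L

The CYP2C19 pathway (57% of clearance) drops to 0.28× activity: 0.57 × 0.28 = 0.1596.
CYP3A4 (33%) and the residual 10% are unaffected.
New clearance relative to baseline: 0.1596 + 0.33 + 0.1 = 0.5896.
With dosing unchanged, steady-state plasma level scales as 1/CL: 31 / 0.5896 = 53 mg/L.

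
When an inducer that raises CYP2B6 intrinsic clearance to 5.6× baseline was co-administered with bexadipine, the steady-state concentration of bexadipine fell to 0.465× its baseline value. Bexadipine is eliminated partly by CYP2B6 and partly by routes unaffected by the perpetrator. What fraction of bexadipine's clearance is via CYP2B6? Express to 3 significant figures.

0.250

Let x = fm,CYP2B6. Because steady-state concentration ∝ 1/CL, relative clearance rose to 1/0.465 = 2.151.
Only the CYP2B6 route changed, so 2.151 = x·5.6 + (1 − x), giving x = 0.250.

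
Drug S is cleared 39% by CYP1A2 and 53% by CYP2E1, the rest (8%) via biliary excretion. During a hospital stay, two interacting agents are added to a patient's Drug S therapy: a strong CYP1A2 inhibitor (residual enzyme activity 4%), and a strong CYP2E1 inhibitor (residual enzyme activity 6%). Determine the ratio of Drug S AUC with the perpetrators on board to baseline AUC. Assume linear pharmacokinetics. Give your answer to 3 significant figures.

CYP1A2: 0.39 × 0.04 = 0.0156
CYP2E1: 0.53 × 0.06 = 0.0318
Other: 0.08 (unchanged)
CL_new/CL_old = 0.0156 + 0.0318 + 0.08 = 0.1274.
AUC ∝ 1/CL: fold-change = 1 / 0.1274 = 7.85.

7.85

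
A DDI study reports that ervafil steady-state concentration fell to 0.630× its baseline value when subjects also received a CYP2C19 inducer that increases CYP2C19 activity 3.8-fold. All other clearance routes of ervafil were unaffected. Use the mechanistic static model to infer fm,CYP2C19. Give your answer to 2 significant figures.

Let x = fm,CYP2C19. Because steady-state concentration ∝ 1/CL, relative clearance rose to 1/0.630 = 1.587.
Only the CYP2C19 route changed, so 1.587 = x·3.8 + (1 − x), giving x = 0.21.

0.21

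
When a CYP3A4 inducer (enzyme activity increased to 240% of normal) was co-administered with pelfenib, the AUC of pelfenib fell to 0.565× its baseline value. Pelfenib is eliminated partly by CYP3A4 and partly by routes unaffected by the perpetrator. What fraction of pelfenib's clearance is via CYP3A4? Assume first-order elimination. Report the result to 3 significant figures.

0.550

Call the CYP3A4 fraction fm. After the interaction, CL_new/CL_old = fm × 2.4 + (1 − fm).
AUC ratio = 1 / (new CL fraction), so new CL fraction = 1 / 0.565 = 1.77.
fm × 2.4 + 1 − fm = 1.77  ⇒  fm × (2.4 − 1) = 0.7699  ⇒  fm = 0.550.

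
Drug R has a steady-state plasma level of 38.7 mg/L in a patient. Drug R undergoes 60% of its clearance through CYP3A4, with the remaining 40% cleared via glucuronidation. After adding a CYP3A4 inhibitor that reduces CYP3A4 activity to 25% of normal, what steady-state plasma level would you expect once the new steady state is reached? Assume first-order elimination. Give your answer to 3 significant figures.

70.4 mg/L

The CYP3A4 pathway (60% of clearance) falls to 0.25× activity: 0.6 × 0.25 = 0.15.
Non-CYP routes (40%) are unchanged.
Relative clearance = 0.15 + 0.4 = 0.55.
Steady-state plasma level ∝ 1/CL, so new value = 38.7 / 0.55 = 70.4 mg/L.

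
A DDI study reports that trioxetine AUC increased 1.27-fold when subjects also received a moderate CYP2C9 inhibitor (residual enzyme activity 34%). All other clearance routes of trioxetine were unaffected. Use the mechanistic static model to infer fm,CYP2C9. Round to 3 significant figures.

0.322

CL'/CL = 1 / 1.27 = 0.7874
0.34·fm + (1 − fm) = 0.7874
fm = (0.7874 − 1) / (0.34 − 1) = 0.322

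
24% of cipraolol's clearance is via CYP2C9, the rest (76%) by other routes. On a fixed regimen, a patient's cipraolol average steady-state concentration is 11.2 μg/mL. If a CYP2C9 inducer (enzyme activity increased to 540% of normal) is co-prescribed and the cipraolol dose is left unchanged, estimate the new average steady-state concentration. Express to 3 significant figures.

The CYP2C9 pathway (24% of clearance) rises to 5.4× activity: 0.24 × 5.4 = 1.296.
The remaining 76% of clearance is unaffected.
CL_new/CL_old = 1.296 + 0.76 = 2.056.
Average steady-state concentration ∝ 1/CL, so new value = 11.2 / 2.056 = 5.45 μg/mL.

5.45 μg/mL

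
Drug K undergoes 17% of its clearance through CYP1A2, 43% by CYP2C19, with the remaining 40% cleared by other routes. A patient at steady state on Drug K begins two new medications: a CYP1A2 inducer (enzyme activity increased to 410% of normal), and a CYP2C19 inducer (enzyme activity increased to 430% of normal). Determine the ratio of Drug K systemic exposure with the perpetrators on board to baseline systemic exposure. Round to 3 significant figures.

The CYP1A2 pathway (17% of clearance) rises to 4.1× activity: 0.17 × 4.1 = 0.697.
The CYP2C19 pathway (43% of clearance) increases to 4.3× activity: 0.43 × 4.3 = 1.849.
The remaining 40% of clearance is unaffected.
CL_new/CL_old = 0.697 + 1.849 + 0.4 = 2.946.
Net systemic exposure ratio = 1 / 2.946 = 0.339.

0.339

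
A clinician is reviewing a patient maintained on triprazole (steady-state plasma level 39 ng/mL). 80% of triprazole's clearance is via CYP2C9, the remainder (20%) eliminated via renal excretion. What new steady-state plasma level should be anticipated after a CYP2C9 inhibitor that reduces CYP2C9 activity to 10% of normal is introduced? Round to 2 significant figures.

CYP2C9: 0.8 × 0.1 = 0.08
Other: 0.2 (unchanged)
CL_new/CL_old = 0.08 + 0.2 = 0.28.
New steady-state plasma level = baseline ÷ relative clearance = 39 / 0.28 = 1.4 × 10² ng/mL.

1.4 × 10² ng/mL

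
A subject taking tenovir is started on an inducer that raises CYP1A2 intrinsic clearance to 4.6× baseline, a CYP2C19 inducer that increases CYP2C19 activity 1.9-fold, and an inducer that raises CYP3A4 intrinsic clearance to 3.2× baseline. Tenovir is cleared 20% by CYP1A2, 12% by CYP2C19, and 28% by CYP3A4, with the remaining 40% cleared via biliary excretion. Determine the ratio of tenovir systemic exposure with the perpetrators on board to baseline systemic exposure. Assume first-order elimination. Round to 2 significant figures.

0.41

CYP1A2: 0.2 × 4.6 = 0.92
CYP2C19: 0.12 × 1.9 = 0.228
CYP3A4: 0.28 × 3.2 = 0.896
Other: 0.4 (unchanged)
CL_new/CL_old = 0.92 + 0.228 + 0.896 + 0.4 = 2.444.
Systemic exposure ∝ 1/CL: fold-change = 1 / 2.444 = 0.41.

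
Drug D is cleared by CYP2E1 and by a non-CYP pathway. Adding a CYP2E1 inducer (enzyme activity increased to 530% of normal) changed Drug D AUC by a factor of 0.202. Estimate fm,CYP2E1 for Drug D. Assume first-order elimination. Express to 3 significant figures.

Let x = fm,CYP2E1. Because AUC ∝ 1/CL, relative clearance rose to 1/0.202 = 4.95.
Setting x·5.3 + (1 − x) = 4.95 and solving: x = (4.95 − 1)/(5.3 − 1) = 0.919.

0.919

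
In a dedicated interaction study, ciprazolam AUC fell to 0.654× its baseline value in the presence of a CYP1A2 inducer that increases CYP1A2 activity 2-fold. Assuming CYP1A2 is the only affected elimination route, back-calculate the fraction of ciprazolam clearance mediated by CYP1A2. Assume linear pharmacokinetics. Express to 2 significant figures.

Write x for the fraction cleared via CYP1A2. The observed AUC change means clearance rose to 1/0.654 = 1.529 of baseline.
Only the CYP1A2 route changed, so 1.529 = x·2 + (1 − x), giving x = 0.53.

0.53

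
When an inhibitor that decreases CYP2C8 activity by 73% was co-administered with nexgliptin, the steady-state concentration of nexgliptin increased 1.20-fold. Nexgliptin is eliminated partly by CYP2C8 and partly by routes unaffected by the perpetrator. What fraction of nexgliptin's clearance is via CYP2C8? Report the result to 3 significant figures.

0.228

Let x = fm,CYP2C8. Because steady-state concentration ∝ 1/CL, relative clearance fell to 1/1.20 = 0.8333.
Setting x·0.27 + (1 − x) = 0.8333 and solving: x = (0.8333 − 1)/(0.27 − 1) = 0.228.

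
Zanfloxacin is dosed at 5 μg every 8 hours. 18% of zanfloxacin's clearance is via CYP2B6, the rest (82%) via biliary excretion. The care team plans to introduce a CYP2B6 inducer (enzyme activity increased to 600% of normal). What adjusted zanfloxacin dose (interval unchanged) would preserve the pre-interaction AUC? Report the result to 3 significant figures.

The CYP2B6 pathway (18% of clearance) increases to 6× activity: 0.18 × 6 = 1.08.
Non-CYP routes (82%) are unchanged.
Relative clearance = 1.08 + 0.82 = 1.9.
Css,avg = (dose rate)/CL, so holding Css fixed requires dose ∝ CL: 5 × 1.9 = 9.50 μg.

9.50 μg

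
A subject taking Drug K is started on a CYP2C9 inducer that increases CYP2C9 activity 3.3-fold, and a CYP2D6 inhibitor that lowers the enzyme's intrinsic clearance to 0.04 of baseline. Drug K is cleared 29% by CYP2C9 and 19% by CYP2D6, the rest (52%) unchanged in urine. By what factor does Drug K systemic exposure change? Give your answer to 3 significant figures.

The CYP2C9 pathway (29% of clearance) rises to 3.3× activity: 0.29 × 3.3 = 0.957.
The CYP2D6 pathway (19% of clearance) falls to 0.04× activity: 0.19 × 0.04 = 0.0076.
The remaining 52% of clearance is unaffected.
New clearance relative to baseline: 0.957 + 0.0076 + 0.52 = 1.4846.
Net systemic exposure ratio = 1 / 1.4846 = 0.674.

0.674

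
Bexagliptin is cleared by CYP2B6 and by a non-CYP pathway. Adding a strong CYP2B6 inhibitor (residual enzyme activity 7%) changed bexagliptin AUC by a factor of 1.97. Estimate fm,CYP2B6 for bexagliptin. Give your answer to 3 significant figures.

0.529

CL'/CL = 1 / 1.97 = 0.5076
0.07·fm + (1 − fm) = 0.5076
fm = (0.5076 − 1) / (0.07 − 1) = 0.529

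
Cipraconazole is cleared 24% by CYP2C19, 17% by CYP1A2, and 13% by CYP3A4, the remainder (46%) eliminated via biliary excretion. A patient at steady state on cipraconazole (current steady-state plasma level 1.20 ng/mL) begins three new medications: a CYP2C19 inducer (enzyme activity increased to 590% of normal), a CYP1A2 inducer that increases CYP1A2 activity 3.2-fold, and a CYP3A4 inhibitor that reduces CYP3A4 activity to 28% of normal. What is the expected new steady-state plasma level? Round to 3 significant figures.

CYP2C19: 0.24 × 5.9 = 1.416
CYP1A2: 0.17 × 3.2 = 0.544
CYP3A4: 0.13 × 0.28 = 0.0364
Other: 0.46 (unchanged)
CL_new/CL_old = 1.416 + 0.544 + 0.0364 + 0.46 = 2.4564.
Dividing the baseline by the relative clearance: 1.20 / 2.4564 = 0.489 ng/mL.

0.489 ng/mL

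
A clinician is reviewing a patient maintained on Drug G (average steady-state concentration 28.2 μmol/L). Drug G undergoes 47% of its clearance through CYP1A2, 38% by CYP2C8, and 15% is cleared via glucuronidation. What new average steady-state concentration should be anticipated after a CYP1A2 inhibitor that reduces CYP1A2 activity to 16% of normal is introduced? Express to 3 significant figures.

CYP1A2: 0.47 × 0.16 = 0.0752
CYP2C8: 0.38 (unchanged)
Other: 0.15 (unchanged)
New clearance relative to baseline: 0.0752 + 0.38 + 0.15 = 0.6052.
Average steady-state concentration ∝ 1/CL, so new value = 28.2 / 0.6052 = 46.6 μmol/L.

46.6 μmol/L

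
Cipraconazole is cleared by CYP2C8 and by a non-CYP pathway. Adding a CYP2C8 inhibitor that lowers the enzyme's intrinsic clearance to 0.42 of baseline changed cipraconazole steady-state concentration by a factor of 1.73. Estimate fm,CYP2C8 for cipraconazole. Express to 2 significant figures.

0.73

Let fm be the CYP2C8 fraction. New clearance relative to baseline = fm × 0.42 + (1 − fm).
Steady-state concentration ratio = 1 / (new CL fraction), so new CL fraction = 1 / 1.73 = 0.578.
fm × 0.42 + 1 − fm = 0.578  ⇒  fm × (0.42 − 1) = −0.422  ⇒  fm = 0.73.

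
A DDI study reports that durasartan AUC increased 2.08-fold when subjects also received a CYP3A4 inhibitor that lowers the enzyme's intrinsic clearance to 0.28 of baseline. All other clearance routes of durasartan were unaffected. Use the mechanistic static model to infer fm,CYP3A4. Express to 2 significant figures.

Call the CYP3A4 fraction fm. After the interaction, CL_new/CL_old = fm × 0.28 + (1 − fm).
AUC ratio = 1 / (new CL fraction), so new CL fraction = 1 / 2.08 = 0.4808.
fm × 0.28 + 1 − fm = 0.4808  ⇒  fm × (0.28 − 1) = −0.5192  ⇒  fm = 0.72.

0.72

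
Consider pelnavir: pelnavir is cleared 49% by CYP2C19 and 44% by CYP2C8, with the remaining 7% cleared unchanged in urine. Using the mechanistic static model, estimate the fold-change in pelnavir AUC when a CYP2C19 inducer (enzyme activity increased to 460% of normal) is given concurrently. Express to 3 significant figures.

0.362

The CYP2C19 pathway (49% of clearance) rises to 4.6× activity: 0.49 × 4.6 = 2.254.
CYP2C8 (44%) and the residual 7% are unaffected.
Relative clearance = 2.254 + 0.44 + 0.07 = 2.764.
AUC ratio = CL_old/CL_new = 1 / 2.764 = 0.362.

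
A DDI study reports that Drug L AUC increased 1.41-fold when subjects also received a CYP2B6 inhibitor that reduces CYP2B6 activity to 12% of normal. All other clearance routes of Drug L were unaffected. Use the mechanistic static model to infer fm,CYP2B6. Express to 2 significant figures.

0.33

CL'/CL = 1 / 1.41 = 0.7092
0.12·fm + (1 − fm) = 0.7092
fm = (0.7092 − 1) / (0.12 − 1) = 0.33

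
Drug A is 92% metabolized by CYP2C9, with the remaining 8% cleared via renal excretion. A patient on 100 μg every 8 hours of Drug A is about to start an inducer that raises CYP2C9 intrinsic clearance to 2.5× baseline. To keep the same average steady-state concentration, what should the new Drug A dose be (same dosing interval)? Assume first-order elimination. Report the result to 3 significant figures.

The CYP2C9 pathway (92% of clearance) is boosted to 2.5× activity: 0.92 × 2.5 = 2.3.
Non-CYP routes (8%) are unchanged.
CL_new/CL_old = 2.3 + 0.08 = 2.38.
Css,avg = (dose rate)/CL, so holding Css fixed requires dose ∝ CL: 100 × 2.38 = 238 μg.

238 μg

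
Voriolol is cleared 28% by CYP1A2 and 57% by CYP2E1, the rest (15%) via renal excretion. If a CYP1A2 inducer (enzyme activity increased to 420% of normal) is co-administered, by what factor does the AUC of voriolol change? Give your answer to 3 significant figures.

0.527

The CYP1A2 pathway (28% of clearance) is boosted to 4.2× activity: 0.28 × 4.2 = 1.176.
CYP2E1 (57%) and the residual 15% are unaffected.
Relative clearance = 1.176 + 0.57 + 0.15 = 1.896.
AUC ratio = CL_old/CL_new = 1 / 1.896 = 0.527.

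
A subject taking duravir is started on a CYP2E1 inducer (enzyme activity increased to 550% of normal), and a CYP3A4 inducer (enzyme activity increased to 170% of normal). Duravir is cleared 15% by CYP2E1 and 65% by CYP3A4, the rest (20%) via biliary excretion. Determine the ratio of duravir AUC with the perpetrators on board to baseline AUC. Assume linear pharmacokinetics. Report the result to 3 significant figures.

The CYP2E1 pathway (15% of clearance) rises to 5.5× activity: 0.15 × 5.5 = 0.825.
The CYP3A4 pathway (65% of clearance) is boosted to 1.7× activity: 0.65 × 1.7 = 1.105.
Non-CYP routes (20%) are unchanged.
Relative clearance = 0.825 + 1.105 + 0.2 = 2.13.
Because AUC varies inversely with clearance, the combined effect is 1 / 2.13 = 0.469.

0.469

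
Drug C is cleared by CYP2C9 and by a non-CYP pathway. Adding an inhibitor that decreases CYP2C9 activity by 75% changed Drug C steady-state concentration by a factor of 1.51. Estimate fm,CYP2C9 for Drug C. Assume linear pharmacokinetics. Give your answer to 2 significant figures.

0.45

CL'/CL = 1 / 1.51 = 0.6623
0.25·fm + (1 − fm) = 0.6623
fm = (0.6623 − 1) / (0.25 − 1) = 0.45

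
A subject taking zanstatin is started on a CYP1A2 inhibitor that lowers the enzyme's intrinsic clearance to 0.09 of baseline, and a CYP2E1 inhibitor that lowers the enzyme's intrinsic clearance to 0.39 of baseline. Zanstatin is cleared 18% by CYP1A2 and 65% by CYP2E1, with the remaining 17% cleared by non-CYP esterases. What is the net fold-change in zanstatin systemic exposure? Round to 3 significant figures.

2.27

CYP1A2: 0.18 × 0.09 = 0.0162
CYP2E1: 0.65 × 0.39 = 0.2535
Other: 0.17 (unchanged)
New clearance relative to baseline: 0.0162 + 0.2535 + 0.17 = 0.4397.
Because systemic exposure varies inversely with clearance, the combined effect is 1 / 0.4397 = 2.27.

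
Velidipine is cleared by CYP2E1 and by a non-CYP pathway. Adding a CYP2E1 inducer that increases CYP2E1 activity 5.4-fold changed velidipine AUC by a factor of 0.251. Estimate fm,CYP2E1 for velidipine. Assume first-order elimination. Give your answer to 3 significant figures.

CL'/CL = 1 / 0.251 = 3.984
5.4·fm + (1 − fm) = 3.984
fm = (3.984 − 1) / (5.4 − 1) = 0.678

0.678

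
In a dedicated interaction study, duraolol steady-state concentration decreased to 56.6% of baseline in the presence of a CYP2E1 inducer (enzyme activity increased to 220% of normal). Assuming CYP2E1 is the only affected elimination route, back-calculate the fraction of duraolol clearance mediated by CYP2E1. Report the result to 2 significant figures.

0.64

CL'/CL = 1 / 0.566 = 1.767
2.2·fm + (1 − fm) = 1.767
fm = (1.767 − 1) / (2.2 − 1) = 0.64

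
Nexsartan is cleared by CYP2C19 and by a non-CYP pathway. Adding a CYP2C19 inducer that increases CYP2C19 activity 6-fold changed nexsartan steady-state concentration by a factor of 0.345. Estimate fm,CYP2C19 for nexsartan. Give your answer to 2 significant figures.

CL'/CL = 1 / 0.345 = 2.899
6·fm + (1 − fm) = 2.899
fm = (2.899 − 1) / (6 − 1) = 0.38

0.38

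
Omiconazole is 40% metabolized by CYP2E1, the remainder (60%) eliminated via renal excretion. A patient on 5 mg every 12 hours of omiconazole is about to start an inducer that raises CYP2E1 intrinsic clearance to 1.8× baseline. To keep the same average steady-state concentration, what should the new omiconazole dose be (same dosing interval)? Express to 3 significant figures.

CYP2E1: 0.4 × 1.8 = 0.72
Other: 0.6 (unchanged)
New clearance relative to baseline: 0.72 + 0.6 = 1.32.
Css,avg = (dose rate)/CL, so holding Css fixed requires dose ∝ CL: 5 × 1.32 = 6.60 mg.

6.60 mg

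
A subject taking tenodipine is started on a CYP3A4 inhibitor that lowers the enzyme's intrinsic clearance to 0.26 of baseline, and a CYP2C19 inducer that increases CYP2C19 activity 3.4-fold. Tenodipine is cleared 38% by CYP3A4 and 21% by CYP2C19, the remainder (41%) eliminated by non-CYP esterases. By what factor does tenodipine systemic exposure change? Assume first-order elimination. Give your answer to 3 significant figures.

The CYP3A4 pathway (38% of clearance) drops to 0.26× activity: 0.38 × 0.26 = 0.0988.
The CYP2C19 pathway (21% of clearance) increases to 3.4× activity: 0.21 × 3.4 = 0.714.
Non-CYP routes (41%) are unchanged.
Relative clearance = 0.0988 + 0.714 + 0.41 = 1.2228.
Net systemic exposure ratio = 1 / 1.2228 = 0.818.

0.818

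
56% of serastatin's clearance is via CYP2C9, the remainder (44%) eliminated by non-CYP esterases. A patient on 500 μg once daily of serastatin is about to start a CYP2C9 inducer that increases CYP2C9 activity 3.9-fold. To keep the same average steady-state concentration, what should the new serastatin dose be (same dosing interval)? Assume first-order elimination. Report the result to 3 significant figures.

The CYP2C9 pathway (56% of clearance) increases to 3.9× activity: 0.56 × 3.9 = 2.184.
The remaining 44% of clearance is unaffected.
New clearance relative to baseline: 2.184 + 0.44 = 2.624.
To maintain the same steady-state level, dose must scale with clearance: new dose = 500 × 2.624 = 1.31 × 10³ μg.

1.31 × 10³ μg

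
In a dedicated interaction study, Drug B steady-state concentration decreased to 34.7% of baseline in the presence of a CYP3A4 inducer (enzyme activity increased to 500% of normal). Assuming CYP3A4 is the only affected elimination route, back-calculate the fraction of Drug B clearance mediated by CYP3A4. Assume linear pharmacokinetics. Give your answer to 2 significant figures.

CL'/CL = 1 / 0.347 = 2.882
5·fm + (1 − fm) = 2.882
fm = (2.882 − 1) / (5 − 1) = 0.47

0.47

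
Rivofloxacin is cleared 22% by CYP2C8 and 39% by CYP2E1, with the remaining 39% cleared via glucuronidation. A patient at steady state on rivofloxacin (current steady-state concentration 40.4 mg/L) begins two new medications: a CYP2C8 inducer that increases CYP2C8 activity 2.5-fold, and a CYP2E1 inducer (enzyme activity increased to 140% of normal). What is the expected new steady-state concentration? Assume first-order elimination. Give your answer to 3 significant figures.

27.2 mg/L

The CYP2C8 pathway (22% of clearance) increases to 2.5× activity: 0.22 × 2.5 = 0.55.
The CYP2E1 pathway (39% of clearance) rises to 1.4× activity: 0.39 × 1.4 = 0.546.
The remaining 39% of clearance is unaffected.
Relative clearance = 0.55 + 0.546 + 0.39 = 1.486.
Dividing the baseline by the relative clearance: 40.4 / 1.486 = 27.2 mg/L.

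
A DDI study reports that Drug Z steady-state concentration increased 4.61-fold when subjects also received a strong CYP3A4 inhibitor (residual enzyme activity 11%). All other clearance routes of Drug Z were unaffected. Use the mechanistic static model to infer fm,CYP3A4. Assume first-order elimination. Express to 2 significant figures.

0.88

Let fm be the CYP3A4 fraction. New clearance relative to baseline = fm × 0.11 + (1 − fm).
Steady-state concentration ratio = 1 / (new CL fraction), so new CL fraction = 1 / 4.61 = 0.2169.
fm × 0.11 + 1 − fm = 0.2169  ⇒  fm × (0.11 − 1) = −0.7831  ⇒  fm = 0.88.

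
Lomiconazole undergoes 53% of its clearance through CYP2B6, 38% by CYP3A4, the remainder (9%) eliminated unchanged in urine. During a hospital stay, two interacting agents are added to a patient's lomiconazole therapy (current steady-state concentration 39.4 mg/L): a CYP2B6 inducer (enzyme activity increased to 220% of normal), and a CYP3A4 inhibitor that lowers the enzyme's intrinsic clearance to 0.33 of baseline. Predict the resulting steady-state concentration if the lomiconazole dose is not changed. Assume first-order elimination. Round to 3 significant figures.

The CYP2B6 pathway (53% of clearance) is boosted to 2.2× activity: 0.53 × 2.2 = 1.166.
The CYP3A4 pathway (38% of clearance) falls to 0.33× activity: 0.38 × 0.33 = 0.1254.
Non-CYP routes (9%) are unchanged.
CL_new/CL_old = 1.166 + 0.1254 + 0.09 = 1.3814.
Steady-state concentration ∝ 1/CL: new value = 39.4 / 1.3814 = 28.5 mg/L.

28.5 mg/L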